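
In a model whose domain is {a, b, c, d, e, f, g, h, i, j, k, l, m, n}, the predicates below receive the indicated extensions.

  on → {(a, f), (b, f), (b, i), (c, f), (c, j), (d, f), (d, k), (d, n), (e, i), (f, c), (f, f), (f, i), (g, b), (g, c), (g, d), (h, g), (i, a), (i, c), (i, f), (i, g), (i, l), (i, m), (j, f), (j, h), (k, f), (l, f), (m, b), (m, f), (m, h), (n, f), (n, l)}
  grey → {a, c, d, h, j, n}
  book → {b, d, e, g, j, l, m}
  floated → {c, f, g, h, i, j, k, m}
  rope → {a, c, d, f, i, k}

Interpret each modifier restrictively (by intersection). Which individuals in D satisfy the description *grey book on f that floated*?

⟦on f⟧ = {x : ⟨x, f⟩ ∈ ⟦on⟧} = {a, b, c, d, f, i, j, k, l, m, n}
⟦that floated⟧ = ⟦floated⟧ = {c, f, g, h, i, j, k, m}
⟦book⟧ = {b, d, e, g, j, l, m}
… ∩ ⟦on f⟧ = {b, d, e, g, j, l, m} ∩ {a, b, c, d, f, i, j, k, l, m, n} = {b, d, j, l, m}
… ∩ ⟦that floated⟧ = {b, d, j, l, m} ∩ {c, f, g, h, i, j, k, m} = {j, m}
… ∩ ⟦grey⟧ = {j, m} ∩ {a, c, d, h, j, n} = {j}
So ⟦grey book on f that floated⟧ = {j}.

{j}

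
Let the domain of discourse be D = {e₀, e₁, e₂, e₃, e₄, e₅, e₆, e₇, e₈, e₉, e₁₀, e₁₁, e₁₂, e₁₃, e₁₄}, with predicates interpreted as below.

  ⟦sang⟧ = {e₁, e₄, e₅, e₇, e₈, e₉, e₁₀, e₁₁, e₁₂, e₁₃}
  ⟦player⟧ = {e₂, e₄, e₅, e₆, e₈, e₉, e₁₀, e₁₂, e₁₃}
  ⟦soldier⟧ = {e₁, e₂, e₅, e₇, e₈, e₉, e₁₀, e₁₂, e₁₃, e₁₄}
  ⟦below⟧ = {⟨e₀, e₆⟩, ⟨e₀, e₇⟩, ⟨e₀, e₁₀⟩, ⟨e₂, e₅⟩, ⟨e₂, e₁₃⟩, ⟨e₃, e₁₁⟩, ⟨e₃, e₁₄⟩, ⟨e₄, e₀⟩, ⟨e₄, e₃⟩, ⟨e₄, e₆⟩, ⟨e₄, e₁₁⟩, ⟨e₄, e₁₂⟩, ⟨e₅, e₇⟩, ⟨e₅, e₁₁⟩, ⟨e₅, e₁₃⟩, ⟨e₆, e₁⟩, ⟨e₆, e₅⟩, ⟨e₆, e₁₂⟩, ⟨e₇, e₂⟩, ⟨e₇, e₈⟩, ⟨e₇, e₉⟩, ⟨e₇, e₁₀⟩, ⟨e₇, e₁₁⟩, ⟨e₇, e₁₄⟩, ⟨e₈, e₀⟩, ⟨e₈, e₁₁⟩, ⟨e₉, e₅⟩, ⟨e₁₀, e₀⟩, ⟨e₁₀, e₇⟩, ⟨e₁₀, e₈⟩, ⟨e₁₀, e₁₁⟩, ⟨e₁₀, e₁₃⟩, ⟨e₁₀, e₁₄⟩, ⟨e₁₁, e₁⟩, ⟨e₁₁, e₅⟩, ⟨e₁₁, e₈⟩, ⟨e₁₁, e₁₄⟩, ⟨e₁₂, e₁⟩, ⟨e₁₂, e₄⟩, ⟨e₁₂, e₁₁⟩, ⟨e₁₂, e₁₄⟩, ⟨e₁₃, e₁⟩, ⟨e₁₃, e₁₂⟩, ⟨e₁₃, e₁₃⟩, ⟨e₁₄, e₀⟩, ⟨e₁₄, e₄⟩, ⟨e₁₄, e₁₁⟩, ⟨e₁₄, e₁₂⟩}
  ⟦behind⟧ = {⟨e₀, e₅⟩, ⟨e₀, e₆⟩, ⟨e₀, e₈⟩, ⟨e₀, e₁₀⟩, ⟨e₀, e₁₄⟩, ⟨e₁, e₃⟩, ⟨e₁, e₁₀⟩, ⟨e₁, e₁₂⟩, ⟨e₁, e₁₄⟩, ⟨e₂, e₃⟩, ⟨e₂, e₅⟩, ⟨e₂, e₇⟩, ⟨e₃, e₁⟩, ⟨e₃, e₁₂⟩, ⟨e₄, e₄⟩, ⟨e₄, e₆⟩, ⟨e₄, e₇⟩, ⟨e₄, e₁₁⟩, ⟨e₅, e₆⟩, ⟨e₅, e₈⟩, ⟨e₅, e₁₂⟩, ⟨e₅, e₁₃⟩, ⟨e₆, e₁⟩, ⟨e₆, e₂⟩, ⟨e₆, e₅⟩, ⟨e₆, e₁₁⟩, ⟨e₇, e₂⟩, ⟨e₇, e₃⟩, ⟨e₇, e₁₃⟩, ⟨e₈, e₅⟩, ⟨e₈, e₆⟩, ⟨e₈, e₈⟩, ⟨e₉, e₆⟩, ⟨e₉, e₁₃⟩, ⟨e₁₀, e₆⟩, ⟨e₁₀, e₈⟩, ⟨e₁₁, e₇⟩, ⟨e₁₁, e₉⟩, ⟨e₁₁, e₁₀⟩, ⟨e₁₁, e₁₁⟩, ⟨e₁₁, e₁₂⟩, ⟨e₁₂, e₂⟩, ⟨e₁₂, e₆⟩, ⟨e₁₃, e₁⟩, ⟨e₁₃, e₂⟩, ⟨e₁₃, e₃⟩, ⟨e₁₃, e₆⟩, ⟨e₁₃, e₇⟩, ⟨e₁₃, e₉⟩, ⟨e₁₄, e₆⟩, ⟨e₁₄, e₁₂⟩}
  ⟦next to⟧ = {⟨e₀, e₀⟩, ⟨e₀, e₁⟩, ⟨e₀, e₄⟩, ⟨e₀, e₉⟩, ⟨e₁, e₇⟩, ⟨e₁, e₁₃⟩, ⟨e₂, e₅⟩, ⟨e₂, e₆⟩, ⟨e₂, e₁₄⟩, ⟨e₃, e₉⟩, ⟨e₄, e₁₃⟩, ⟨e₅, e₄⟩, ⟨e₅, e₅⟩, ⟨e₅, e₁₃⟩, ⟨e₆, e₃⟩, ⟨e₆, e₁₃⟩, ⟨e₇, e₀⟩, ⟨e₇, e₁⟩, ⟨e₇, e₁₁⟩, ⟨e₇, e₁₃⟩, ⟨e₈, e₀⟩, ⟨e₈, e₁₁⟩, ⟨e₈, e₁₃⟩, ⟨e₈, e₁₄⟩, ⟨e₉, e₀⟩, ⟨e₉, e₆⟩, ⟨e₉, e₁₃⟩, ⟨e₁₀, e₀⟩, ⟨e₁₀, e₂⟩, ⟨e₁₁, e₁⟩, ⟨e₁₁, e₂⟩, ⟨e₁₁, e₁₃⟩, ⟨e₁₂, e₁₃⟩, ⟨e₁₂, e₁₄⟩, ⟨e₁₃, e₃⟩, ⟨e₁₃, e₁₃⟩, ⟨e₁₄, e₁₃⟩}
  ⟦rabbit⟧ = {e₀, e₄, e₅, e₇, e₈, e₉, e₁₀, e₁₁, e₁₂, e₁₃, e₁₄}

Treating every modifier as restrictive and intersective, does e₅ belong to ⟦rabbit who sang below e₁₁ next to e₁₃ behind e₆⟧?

⟦who sang⟧ = ⟦sang⟧ = {e₁, e₄, e₅, e₇, e₈, e₉, e₁₀, e₁₁, e₁₂, e₁₃}
⟦below e₁₁⟧ = {x : ⟨x, e₁₁⟩ ∈ ⟦below⟧} = {e₃, e₄, e₅, e₇, e₈, e₁₀, e₁₂, e₁₄}
⟦next to e₁₃⟧ = {x : ⟨x, e₁₃⟩ ∈ ⟦next to⟧} = {e₁, e₄, e₅, e₆, e₇, e₈, e₉, e₁₁, e₁₂, e₁₃, e₁₄}
⟦behind e₆⟧ = {x : ⟨x, e₆⟩ ∈ ⟦behind⟧} = {e₀, e₄, e₅, e₈, e₉, e₁₀, e₁₂, e₁₃, e₁₄}
⟦rabbit⟧ = {e₀, e₄, e₅, e₇, e₈, e₉, e₁₀, e₁₁, e₁₂, e₁₃, e₁₄}
… ∩ ⟦who sang⟧ = {e₀, e₄, e₅, e₇, e₈, e₉, e₁₀, e₁₁, e₁₂, e₁₃, e₁₄} ∩ {e₁, e₄, e₅, e₇, e₈, e₉, e₁₀, e₁₁, e₁₂, e₁₃} = {e₄, e₅, e₇, e₈, e₉, e₁₀, e₁₁, e₁₂, e₁₃}
… ∩ ⟦below e₁₁⟧ = {e₄, e₅, e₇, e₈, e₉, e₁₀, e₁₁, e₁₂, e₁₃} ∩ {e₃, e₄, e₅, e₇, e₈, e₁₀, e₁₂, e₁₄} = {e₄, e₅, e₇, e₈, e₁₀, e₁₂}
… ∩ ⟦next to e₁₃⟧ = {e₄, e₅, e₇, e₈, e₁₀, e₁₂} ∩ {e₁, e₄, e₅, e₆, e₇, e₈, e₉, e₁₁, e₁₂, e₁₃, e₁₄} = {e₄, e₅, e₇, e₈, e₁₂}
… ∩ ⟦behind e₆⟧ = {e₄, e₅, e₇, e₈, e₁₂} ∩ {e₀, e₄, e₅, e₈, e₉, e₁₀, e₁₂, e₁₃, e₁₄} = {e₄, e₅, e₈, e₁₂}
⟦rabbit who sang below e₁₁ next to e₁₃ behind e₆⟧ = {e₄, e₅, e₈, e₁₂}; e₅ ∈ this set.

yes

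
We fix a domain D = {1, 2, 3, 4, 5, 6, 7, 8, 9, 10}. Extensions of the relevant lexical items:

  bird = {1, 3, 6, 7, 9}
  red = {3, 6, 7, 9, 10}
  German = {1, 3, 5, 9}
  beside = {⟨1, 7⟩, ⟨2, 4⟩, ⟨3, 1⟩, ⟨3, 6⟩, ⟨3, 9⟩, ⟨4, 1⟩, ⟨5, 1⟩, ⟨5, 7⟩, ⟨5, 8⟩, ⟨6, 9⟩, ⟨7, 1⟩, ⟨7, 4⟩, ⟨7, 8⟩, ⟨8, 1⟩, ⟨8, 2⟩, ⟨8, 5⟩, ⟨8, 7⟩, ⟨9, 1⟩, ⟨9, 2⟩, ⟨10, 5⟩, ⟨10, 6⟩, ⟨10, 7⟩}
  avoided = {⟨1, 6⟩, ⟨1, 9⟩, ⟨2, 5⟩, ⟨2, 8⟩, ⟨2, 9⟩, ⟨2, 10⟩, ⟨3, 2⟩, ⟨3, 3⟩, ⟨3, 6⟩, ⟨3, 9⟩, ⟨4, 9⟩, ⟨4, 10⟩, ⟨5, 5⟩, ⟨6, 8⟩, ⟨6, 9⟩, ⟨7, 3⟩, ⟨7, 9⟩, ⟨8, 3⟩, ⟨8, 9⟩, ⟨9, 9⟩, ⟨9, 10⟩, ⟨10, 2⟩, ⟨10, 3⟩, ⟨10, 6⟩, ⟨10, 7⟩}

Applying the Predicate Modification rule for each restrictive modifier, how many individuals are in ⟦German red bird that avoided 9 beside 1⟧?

⟦that avoided 9⟧ = {x : ⟨x, 9⟩ ∈ ⟦avoided⟧} = {1, 2, 3, 4, 6, 7, 8, 9}
⟦beside 1⟧ = {x : ⟨x, 1⟩ ∈ ⟦beside⟧} = {3, 4, 5, 7, 8, 9}
⟦bird⟧ = {1, 3, 6, 7, 9}
… ∩ ⟦that avoided 9⟧ = {1, 3, 6, 7, 9} ∩ {1, 2, 3, 4, 6, 7, 8, 9} = {1, 3, 6, 7, 9}
… ∩ ⟦beside 1⟧ = {1, 3, 6, 7, 9} ∩ {3, 4, 5, 7, 8, 9} = {3, 7, 9}
… ∩ ⟦German⟧ = {3, 7, 9} ∩ {1, 3, 5, 9} = {3, 9}
… ∩ ⟦red⟧ = {3, 9} ∩ {3, 6, 7, 9, 10} = {3, 9}
⟦German red bird that avoided 9 beside 1⟧ = {3, 9}, so the cardinality is 2.

2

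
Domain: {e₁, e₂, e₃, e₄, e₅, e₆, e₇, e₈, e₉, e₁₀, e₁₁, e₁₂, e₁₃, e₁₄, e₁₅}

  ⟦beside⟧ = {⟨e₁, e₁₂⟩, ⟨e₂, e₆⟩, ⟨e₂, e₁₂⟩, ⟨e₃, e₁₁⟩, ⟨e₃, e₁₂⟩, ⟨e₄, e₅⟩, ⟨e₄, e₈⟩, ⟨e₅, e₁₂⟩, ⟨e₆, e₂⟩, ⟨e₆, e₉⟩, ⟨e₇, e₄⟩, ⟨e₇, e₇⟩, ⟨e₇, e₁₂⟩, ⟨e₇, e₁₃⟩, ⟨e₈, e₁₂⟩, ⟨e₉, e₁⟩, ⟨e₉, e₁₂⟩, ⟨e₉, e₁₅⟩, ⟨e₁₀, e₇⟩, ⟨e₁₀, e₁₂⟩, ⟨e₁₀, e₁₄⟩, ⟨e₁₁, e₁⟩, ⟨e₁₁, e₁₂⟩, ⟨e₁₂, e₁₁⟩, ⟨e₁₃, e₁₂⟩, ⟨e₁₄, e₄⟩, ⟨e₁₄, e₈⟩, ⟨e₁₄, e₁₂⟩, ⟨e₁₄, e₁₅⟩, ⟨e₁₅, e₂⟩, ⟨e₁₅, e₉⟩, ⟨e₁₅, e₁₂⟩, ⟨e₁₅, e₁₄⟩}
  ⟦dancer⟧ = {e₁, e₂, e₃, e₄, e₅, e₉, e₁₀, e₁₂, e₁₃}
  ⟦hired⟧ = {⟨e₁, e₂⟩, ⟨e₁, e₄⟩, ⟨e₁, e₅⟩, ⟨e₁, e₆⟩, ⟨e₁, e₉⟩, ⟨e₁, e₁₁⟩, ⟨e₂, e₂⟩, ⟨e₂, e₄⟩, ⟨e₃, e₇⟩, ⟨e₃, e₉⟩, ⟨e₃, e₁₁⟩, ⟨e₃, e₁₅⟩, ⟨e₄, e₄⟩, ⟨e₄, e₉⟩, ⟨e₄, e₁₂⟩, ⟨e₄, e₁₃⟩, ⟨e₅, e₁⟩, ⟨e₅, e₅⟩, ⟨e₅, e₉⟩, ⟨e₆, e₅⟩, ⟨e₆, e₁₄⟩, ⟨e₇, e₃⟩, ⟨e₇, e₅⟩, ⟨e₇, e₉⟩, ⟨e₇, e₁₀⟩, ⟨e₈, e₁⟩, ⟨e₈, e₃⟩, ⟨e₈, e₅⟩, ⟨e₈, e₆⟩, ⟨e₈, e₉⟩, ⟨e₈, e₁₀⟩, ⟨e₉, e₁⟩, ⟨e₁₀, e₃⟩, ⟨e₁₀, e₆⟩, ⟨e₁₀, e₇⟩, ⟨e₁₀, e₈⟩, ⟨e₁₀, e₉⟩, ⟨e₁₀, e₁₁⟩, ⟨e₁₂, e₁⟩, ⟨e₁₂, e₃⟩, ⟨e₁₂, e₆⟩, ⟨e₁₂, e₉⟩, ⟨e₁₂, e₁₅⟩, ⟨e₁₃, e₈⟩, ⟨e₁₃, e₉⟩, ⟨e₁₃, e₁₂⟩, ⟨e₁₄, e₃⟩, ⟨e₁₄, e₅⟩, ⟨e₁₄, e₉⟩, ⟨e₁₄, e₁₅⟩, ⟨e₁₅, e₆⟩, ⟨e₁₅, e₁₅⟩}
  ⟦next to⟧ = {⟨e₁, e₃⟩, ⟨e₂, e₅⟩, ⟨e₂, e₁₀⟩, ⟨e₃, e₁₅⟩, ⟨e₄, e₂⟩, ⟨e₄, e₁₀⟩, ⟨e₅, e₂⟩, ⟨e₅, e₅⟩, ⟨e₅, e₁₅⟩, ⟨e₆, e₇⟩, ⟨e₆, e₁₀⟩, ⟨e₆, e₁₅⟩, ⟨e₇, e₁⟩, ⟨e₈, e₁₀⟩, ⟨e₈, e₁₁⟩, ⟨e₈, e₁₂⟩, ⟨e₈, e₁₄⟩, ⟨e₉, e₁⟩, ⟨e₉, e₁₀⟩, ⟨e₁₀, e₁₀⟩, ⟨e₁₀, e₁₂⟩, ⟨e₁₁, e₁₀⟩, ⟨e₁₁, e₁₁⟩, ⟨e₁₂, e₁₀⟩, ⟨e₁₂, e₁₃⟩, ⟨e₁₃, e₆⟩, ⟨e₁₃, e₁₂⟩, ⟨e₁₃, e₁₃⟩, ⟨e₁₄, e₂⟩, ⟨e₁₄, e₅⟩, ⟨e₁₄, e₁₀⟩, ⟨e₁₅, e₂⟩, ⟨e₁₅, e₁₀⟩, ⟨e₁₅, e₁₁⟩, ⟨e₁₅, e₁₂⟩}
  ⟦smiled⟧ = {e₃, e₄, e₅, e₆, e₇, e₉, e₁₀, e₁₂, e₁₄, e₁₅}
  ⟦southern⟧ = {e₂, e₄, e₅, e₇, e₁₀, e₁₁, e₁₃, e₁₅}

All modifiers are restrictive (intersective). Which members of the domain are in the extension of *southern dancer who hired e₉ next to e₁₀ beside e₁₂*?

{e₁₀}

⟦who hired e₉⟧ = {x : ⟨x, e₉⟩ ∈ ⟦hired⟧} = {e₁, e₃, e₄, e₅, e₇, e₈, e₁₀, e₁₂, e₁₃, e₁₄}
⟦next to e₁₀⟧ = {x : ⟨x, e₁₀⟩ ∈ ⟦next to⟧} = {e₂, e₄, e₆, e₈, e₉, e₁₀, e₁₁, e₁₂, e₁₄, e₁₅}
⟦beside e₁₂⟧ = {x : ⟨x, e₁₂⟩ ∈ ⟦beside⟧} = {e₁, e₂, e₃, e₅, e₇, e₈, e₉, e₁₀, e₁₁, e₁₃, e₁₄, e₁₅}
⟦dancer⟧ = {e₁, e₂, e₃, e₄, e₅, e₉, e₁₀, e₁₂, e₁₃}
… ∩ ⟦who hired e₉⟧ = {e₁, e₂, e₃, e₄, e₅, e₉, e₁₀, e₁₂, e₁₃} ∩ {e₁, e₃, e₄, e₅, e₇, e₈, e₁₀, e₁₂, e₁₃, e₁₄} = {e₁, e₃, e₄, e₅, e₁₀, e₁₂, e₁₃}
… ∩ ⟦next to e₁₀⟧ = {e₁, e₃, e₄, e₅, e₁₀, e₁₂, e₁₃} ∩ {e₂, e₄, e₆, e₈, e₉, e₁₀, e₁₁, e₁₂, e₁₄, e₁₅} = {e₄, e₁₀, e₁₂}
… ∩ ⟦beside e₁₂⟧ = {e₄, e₁₀, e₁₂} ∩ {e₁, e₂, e₃, e₅, e₇, e₈, e₉, e₁₀, e₁₁, e₁₃, e₁₄, e₁₅} = {e₁₀}
… ∩ ⟦southern⟧ = {e₁₀} ∩ {e₂, e₄, e₅, e₇, e₁₀, e₁₁, e₁₃, e₁₅} = {e₁₀}
So ⟦southern dancer who hired e₉ next to e₁₀ beside e₁₂⟧ = {e₁₀}.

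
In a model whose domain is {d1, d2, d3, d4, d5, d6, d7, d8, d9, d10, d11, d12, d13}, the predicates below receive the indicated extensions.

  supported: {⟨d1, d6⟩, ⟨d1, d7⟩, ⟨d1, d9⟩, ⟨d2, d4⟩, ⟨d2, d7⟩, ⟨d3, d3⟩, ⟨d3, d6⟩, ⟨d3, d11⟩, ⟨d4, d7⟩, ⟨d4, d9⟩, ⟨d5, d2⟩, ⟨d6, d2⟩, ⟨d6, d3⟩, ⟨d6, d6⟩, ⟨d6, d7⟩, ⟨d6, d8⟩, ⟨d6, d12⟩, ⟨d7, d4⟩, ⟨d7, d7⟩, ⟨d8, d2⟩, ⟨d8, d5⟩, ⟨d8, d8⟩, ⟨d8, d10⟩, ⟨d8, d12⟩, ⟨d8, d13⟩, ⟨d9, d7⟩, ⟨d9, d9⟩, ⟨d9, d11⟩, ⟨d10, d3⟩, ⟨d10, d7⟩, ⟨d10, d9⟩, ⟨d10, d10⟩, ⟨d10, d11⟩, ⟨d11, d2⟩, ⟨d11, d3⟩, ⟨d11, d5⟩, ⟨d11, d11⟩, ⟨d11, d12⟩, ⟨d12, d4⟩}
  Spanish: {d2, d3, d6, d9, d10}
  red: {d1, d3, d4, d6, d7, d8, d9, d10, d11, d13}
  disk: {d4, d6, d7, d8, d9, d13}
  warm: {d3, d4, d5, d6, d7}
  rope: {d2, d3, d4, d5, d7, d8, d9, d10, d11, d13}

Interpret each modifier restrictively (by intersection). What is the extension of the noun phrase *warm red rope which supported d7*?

⟦which supported d7⟧ = {x : ⟨x, d7⟩ ∈ ⟦supported⟧} = {d1, d2, d4, d6, d7, d9, d10}
⟦rope⟧ = {d2, d3, d4, d5, d7, d8, d9, d10, d11, d13}
… ∩ ⟦which supported d7⟧ = {d2, d3, d4, d5, d7, d8, d9, d10, d11, d13} ∩ {d1, d2, d4, d6, d7, d9, d10} = {d2, d4, d7, d9, d10}
… ∩ ⟦warm⟧ = {d2, d4, d7, d9, d10} ∩ {d3, d4, d5, d6, d7} = {d4, d7}
… ∩ ⟦red⟧ = {d4, d7} ∩ {d1, d3, d4, d6, d7, d8, d9, d10, d11, d13} = {d4, d7}
So ⟦warm red rope which supported d7⟧ = {d4, d7}.

{d4, d7}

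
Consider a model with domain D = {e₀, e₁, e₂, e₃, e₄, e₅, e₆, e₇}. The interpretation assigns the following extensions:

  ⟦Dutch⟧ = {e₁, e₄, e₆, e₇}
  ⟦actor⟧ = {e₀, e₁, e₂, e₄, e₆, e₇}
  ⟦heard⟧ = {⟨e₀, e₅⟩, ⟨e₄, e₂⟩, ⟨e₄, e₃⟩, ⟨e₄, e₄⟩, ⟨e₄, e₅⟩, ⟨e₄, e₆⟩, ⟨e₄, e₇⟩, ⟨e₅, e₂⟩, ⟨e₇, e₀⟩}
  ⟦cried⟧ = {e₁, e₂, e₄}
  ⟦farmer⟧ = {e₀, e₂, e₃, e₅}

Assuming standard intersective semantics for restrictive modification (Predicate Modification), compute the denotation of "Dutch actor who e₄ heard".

⟦who e₄ heard⟧ = {x : ⟨e₄, x⟩ ∈ ⟦heard⟧} = {e₂, e₃, e₄, e₅, e₆, e₇}
⟦actor⟧ = {e₀, e₁, e₂, e₄, e₆, e₇}
… ∩ ⟦who e₄ heard⟧ = {e₀, e₁, e₂, e₄, e₆, e₇} ∩ {e₂, e₃, e₄, e₅, e₆, e₇} = {e₂, e₄, e₆, e₇}
… ∩ ⟦Dutch⟧ = {e₂, e₄, e₆, e₇} ∩ {e₁, e₄, e₆, e₇} = {e₄, e₆, e₇}
So ⟦Dutch actor who e₄ heard⟧ = {e₄, e₆, e₇}.

{e₄, e₆, e₇}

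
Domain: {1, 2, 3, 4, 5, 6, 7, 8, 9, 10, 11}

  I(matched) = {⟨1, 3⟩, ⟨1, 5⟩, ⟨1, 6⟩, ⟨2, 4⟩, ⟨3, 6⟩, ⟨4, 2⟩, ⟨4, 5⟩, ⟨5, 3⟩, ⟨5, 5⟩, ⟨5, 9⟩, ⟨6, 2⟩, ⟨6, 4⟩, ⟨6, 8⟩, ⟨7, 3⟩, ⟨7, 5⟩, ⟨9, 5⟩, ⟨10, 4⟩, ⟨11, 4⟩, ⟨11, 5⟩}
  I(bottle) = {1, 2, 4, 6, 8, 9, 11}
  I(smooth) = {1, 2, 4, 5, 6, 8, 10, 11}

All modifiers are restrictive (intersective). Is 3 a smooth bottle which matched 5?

no

⟦which matched 5⟧ = {x : ⟨x, 5⟩ ∈ ⟦matched⟧} = {1, 4, 5, 7, 9, 11}
⟦bottle⟧ = {1, 2, 4, 6, 8, 9, 11}
… ∩ ⟦which matched 5⟧ = {1, 2, 4, 6, 8, 9, 11} ∩ {1, 4, 5, 7, 9, 11} = {1, 4, 9, 11}
… ∩ ⟦smooth⟧ = {1, 4, 9, 11} ∩ {1, 2, 4, 5, 6, 8, 10, 11} = {1, 4, 11}
⟦smooth bottle which matched 5⟧ = {1, 4, 11}; 3 ∉ this set.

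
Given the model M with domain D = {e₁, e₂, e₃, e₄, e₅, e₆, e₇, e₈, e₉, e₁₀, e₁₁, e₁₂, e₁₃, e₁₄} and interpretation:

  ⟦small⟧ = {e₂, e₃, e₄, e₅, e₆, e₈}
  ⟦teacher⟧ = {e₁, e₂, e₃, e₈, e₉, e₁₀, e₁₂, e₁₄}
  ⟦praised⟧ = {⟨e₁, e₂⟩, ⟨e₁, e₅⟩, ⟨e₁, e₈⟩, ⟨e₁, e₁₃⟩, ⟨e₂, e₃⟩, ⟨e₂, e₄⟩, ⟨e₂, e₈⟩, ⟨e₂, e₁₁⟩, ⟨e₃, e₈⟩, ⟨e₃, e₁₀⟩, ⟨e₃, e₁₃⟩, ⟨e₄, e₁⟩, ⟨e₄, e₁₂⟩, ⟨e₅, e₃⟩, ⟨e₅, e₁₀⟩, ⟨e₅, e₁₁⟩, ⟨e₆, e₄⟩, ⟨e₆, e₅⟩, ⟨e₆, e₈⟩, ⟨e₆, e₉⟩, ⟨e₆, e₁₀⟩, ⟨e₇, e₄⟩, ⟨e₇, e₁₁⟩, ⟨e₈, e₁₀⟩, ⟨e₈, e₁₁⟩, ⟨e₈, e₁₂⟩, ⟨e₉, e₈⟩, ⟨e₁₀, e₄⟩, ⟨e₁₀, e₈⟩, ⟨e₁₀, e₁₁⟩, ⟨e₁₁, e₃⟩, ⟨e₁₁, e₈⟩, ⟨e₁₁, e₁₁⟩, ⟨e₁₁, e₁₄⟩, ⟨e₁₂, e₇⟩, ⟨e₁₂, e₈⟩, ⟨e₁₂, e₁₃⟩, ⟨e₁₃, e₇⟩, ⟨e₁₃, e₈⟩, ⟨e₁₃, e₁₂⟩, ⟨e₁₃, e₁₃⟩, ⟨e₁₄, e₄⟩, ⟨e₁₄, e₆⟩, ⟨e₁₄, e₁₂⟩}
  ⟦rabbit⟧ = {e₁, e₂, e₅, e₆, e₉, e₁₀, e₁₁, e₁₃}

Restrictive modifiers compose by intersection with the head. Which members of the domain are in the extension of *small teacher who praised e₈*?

⟦who praised e₈⟧ = {x : ⟨x, e₈⟩ ∈ ⟦praised⟧} = {e₁, e₂, e₃, e₆, e₉, e₁₀, e₁₁, e₁₂, e₁₃}
⟦teacher⟧ = {e₁, e₂, e₃, e₈, e₉, e₁₀, e₁₂, e₁₄}
… ∩ ⟦who praised e₈⟧ = {e₁, e₂, e₃, e₈, e₉, e₁₀, e₁₂, e₁₄} ∩ {e₁, e₂, e₃, e₆, e₉, e₁₀, e₁₁, e₁₂, e₁₃} = {e₁, e₂, e₃, e₉, e₁₀, e₁₂}
… ∩ ⟦small⟧ = {e₁, e₂, e₃, e₉, e₁₀, e₁₂} ∩ {e₂, e₃, e₄, e₅, e₆, e₈} = {e₂, e₃}
So ⟦small teacher who praised e₈⟧ = {e₂, e₃}.

{e₂, e₃}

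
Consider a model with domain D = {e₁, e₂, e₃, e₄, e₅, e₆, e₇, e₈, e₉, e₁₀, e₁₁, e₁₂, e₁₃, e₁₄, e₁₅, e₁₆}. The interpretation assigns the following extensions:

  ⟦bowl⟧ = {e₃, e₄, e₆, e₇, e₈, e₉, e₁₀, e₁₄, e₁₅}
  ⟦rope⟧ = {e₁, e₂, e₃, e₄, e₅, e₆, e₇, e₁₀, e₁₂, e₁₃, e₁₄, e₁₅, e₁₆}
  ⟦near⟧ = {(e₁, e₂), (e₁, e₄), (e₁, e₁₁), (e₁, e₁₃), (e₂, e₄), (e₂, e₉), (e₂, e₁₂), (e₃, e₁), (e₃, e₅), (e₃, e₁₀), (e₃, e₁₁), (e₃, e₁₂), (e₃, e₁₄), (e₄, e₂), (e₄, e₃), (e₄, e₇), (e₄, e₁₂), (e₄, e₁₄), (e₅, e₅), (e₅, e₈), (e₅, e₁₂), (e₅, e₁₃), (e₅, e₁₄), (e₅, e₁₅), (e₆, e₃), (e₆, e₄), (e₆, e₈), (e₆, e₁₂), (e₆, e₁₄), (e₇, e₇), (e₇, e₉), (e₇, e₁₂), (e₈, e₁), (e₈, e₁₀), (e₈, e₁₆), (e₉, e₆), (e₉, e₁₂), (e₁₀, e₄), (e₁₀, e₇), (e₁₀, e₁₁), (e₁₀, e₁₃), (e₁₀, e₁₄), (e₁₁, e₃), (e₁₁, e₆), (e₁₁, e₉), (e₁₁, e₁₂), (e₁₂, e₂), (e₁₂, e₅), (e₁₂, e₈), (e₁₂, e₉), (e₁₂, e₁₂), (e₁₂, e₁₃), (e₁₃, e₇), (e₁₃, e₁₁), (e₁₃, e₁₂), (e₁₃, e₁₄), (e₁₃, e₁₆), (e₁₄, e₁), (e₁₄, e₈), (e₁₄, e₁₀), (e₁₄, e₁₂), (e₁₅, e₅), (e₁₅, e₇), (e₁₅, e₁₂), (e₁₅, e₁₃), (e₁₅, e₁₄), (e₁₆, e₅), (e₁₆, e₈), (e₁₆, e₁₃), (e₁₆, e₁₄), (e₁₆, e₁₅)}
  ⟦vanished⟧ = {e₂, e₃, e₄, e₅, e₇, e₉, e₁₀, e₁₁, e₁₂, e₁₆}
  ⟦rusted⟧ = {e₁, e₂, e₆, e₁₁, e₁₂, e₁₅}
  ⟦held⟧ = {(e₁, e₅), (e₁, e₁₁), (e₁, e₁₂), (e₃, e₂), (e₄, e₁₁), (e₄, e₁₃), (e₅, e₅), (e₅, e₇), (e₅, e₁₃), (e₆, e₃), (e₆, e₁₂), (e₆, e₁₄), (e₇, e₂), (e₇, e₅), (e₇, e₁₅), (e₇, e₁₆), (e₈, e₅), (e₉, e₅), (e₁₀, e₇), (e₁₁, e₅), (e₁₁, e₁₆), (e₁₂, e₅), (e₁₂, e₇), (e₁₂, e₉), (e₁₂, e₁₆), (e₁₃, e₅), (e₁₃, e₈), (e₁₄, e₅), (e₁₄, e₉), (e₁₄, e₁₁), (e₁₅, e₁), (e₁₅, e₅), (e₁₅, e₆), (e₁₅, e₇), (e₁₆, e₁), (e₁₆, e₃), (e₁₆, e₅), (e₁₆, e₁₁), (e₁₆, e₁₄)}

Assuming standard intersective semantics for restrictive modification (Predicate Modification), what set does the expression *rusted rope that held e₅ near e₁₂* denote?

{e₁₂, e₁₅}

⟦that held e₅⟧ = {x : ⟨x, e₅⟩ ∈ ⟦held⟧} = {e₁, e₅, e₇, e₈, e₉, e₁₁, e₁₂, e₁₃, e₁₄, e₁₅, e₁₆}
⟦near e₁₂⟧ = {x : ⟨x, e₁₂⟩ ∈ ⟦near⟧} = {e₂, e₃, e₄, e₅, e₆, e₇, e₉, e₁₁, e₁₂, e₁₃, e₁₄, e₁₅}
⟦rope⟧ = {e₁, e₂, e₃, e₄, e₅, e₆, e₇, e₁₀, e₁₂, e₁₃, e₁₄, e₁₅, e₁₆}
… ∩ ⟦that held e₅⟧ = {e₁, e₂, e₃, e₄, e₅, e₆, e₇, e₁₀, e₁₂, e₁₃, e₁₄, e₁₅, e₁₆} ∩ {e₁, e₅, e₇, e₈, e₉, e₁₁, e₁₂, e₁₃, e₁₄, e₁₅, e₁₆} = {e₁, e₅, e₇, e₁₂, e₁₃, e₁₄, e₁₅, e₁₆}
… ∩ ⟦near e₁₂⟧ = {e₁, e₅, e₇, e₁₂, e₁₃, e₁₄, e₁₅, e₁₆} ∩ {e₂, e₃, e₄, e₅, e₆, e₇, e₉, e₁₁, e₁₂, e₁₃, e₁₄, e₁₅} = {e₅, e₇, e₁₂, e₁₃, e₁₄, e₁₅}
… ∩ ⟦rusted⟧ = {e₅, e₇, e₁₂, e₁₃, e₁₄, e₁₅} ∩ {e₁, e₂, e₆, e₁₁, e₁₂, e₁₅} = {e₁₂, e₁₅}
So ⟦rusted rope that held e₅ near e₁₂⟧ = {e₁₂, e₁₅}.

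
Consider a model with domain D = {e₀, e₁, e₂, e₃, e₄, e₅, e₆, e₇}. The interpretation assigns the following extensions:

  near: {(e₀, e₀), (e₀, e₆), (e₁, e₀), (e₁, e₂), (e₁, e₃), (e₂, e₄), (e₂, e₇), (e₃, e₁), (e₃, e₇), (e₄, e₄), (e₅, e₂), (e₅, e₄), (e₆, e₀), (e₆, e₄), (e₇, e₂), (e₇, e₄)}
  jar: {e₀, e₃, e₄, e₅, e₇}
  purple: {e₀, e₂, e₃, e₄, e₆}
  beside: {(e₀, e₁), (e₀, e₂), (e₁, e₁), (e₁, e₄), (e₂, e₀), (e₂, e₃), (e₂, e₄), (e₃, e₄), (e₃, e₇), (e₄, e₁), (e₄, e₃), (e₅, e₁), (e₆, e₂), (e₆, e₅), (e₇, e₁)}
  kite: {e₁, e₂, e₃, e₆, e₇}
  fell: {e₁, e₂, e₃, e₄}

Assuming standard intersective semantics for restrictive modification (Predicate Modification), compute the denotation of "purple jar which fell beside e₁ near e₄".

⟦which fell⟧ = ⟦fell⟧ = {e₁, e₂, e₃, e₄}
⟦beside e₁⟧ = {x : ⟨x, e₁⟩ ∈ ⟦beside⟧} = {e₀, e₁, e₄, e₅, e₇}
⟦near e₄⟧ = {x : ⟨x, e₄⟩ ∈ ⟦near⟧} = {e₂, e₄, e₅, e₆, e₇}
⟦jar⟧ = {e₀, e₃, e₄, e₅, e₇}
… ∩ ⟦which fell⟧ = {e₀, e₃, e₄, e₅, e₇} ∩ {e₁, e₂, e₃, e₄} = {e₃, e₄}
… ∩ ⟦beside e₁⟧ = {e₃, e₄} ∩ {e₀, e₁, e₄, e₅, e₇} = {e₄}
… ∩ ⟦near e₄⟧ = {e₄} ∩ {e₂, e₄, e₅, e₆, e₇} = {e₄}
… ∩ ⟦purple⟧ = {e₄} ∩ {e₀, e₂, e₃, e₄, e₆} = {e₄}
So ⟦purple jar which fell beside e₁ near e₄⟧ = {e₄}.

{e₄}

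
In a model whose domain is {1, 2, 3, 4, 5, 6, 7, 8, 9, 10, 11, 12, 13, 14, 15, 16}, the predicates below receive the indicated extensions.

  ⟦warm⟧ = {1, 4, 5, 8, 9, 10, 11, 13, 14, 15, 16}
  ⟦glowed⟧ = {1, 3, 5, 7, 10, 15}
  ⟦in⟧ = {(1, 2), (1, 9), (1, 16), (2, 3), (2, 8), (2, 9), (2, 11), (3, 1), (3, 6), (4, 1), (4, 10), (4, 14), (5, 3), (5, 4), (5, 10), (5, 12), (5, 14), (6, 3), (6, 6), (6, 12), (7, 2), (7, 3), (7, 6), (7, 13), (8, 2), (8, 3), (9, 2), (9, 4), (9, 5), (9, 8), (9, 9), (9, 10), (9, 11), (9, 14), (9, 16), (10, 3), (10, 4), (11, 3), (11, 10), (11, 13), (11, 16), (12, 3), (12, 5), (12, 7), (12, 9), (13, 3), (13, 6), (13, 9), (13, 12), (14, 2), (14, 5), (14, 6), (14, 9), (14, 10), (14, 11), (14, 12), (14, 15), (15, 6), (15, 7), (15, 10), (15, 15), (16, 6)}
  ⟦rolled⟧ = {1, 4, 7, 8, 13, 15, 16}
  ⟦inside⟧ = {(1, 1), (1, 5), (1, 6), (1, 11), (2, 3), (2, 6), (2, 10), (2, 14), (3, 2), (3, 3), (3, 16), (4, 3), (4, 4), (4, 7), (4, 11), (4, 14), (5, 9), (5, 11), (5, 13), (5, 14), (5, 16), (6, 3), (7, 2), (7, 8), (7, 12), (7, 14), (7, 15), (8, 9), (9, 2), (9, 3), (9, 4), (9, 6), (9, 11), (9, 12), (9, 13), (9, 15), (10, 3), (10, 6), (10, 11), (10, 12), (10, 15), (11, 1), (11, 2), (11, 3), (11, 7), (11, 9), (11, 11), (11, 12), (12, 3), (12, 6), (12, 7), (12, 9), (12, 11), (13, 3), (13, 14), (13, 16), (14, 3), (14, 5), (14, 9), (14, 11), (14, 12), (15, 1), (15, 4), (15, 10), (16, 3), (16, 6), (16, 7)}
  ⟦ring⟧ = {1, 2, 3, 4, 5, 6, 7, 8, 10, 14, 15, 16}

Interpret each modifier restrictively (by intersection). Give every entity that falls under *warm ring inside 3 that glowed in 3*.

⟦inside 3⟧ = {x : ⟨x, 3⟩ ∈ ⟦inside⟧} = {2, 3, 4, 6, 9, 10, 11, 12, 13, 14, 16}
⟦that glowed⟧ = ⟦glowed⟧ = {1, 3, 5, 7, 10, 15}
⟦in 3⟧ = {x : ⟨x, 3⟩ ∈ ⟦in⟧} = {2, 5, 6, 7, 8, 10, 11, 12, 13}
⟦ring⟧ = {1, 2, 3, 4, 5, 6, 7, 8, 10, 14, 15, 16}
… ∩ ⟦inside 3⟧ = {1, 2, 3, 4, 5, 6, 7, 8, 10, 14, 15, 16} ∩ {2, 3, 4, 6, 9, 10, 11, 12, 13, 14, 16} = {2, 3, 4, 6, 10, 14, 16}
… ∩ ⟦that glowed⟧ = {2, 3, 4, 6, 10, 14, 16} ∩ {1, 3, 5, 7, 10, 15} = {3, 10}
… ∩ ⟦in 3⟧ = {3, 10} ∩ {2, 5, 6, 7, 8, 10, 11, 12, 13} = {10}
… ∩ ⟦warm⟧ = {10} ∩ {1, 4, 5, 8, 9, 10, 11, 13, 14, 15, 16} = {10}
So ⟦warm ring inside 3 that glowed in 3⟧ = {10}.

{10}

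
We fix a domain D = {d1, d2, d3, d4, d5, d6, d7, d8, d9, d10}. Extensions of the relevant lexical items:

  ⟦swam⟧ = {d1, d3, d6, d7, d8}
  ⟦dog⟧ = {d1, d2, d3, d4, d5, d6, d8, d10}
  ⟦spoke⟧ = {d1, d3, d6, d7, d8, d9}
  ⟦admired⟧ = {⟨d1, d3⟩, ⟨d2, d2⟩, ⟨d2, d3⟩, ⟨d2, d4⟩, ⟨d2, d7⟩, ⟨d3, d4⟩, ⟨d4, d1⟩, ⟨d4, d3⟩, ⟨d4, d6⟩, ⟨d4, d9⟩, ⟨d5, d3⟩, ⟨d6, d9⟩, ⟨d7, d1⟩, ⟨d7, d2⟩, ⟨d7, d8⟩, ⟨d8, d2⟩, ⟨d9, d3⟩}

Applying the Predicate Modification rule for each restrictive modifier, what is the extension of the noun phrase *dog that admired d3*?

{d1, d2, d4, d5}

⟦that admired d3⟧ = {x : ⟨x, d3⟩ ∈ ⟦admired⟧} = {d1, d2, d4, d5, d9}
⟦dog⟧ = {d1, d2, d3, d4, d5, d6, d8, d10}
… ∩ ⟦that admired d3⟧ = {d1, d2, d3, d4, d5, d6, d8, d10} ∩ {d1, d2, d4, d5, d9} = {d1, d2, d4, d5}
So ⟦dog that admired d3⟧ = {d1, d2, d4, d5}.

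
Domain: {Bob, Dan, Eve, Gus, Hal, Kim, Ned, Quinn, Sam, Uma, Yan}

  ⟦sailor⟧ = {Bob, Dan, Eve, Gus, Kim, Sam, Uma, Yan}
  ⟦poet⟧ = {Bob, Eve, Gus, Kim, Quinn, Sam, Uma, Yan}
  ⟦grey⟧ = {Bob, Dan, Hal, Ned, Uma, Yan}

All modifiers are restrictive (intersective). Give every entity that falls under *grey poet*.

{Bob, Uma, Yan}

⟦poet⟧ = {Bob, Eve, Gus, Kim, Quinn, Sam, Uma, Yan}
… ∩ ⟦grey⟧ = {Bob, Eve, Gus, Kim, Quinn, Sam, Uma, Yan} ∩ {Bob, Dan, Hal, Ned, Uma, Yan} = {Bob, Uma, Yan}
So ⟦grey poet⟧ = {Bob, Uma, Yan}.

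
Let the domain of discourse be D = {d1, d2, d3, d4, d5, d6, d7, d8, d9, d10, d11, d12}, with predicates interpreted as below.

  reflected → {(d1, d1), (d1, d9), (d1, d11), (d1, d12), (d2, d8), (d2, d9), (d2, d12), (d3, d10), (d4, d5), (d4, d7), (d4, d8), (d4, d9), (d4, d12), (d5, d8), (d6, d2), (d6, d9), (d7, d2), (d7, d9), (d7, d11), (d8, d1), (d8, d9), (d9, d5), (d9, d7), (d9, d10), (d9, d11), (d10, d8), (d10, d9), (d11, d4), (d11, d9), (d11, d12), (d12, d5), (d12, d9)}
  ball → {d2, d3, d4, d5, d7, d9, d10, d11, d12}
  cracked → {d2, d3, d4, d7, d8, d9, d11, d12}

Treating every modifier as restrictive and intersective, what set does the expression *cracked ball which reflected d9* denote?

⟦which reflected d9⟧ = {x : ⟨x, d9⟩ ∈ ⟦reflected⟧} = {d1, d2, d4, d6, d7, d8, d10, d11, d12}
⟦ball⟧ = {d2, d3, d4, d5, d7, d9, d10, d11, d12}
… ∩ ⟦which reflected d9⟧ = {d2, d3, d4, d5, d7, d9, d10, d11, d12} ∩ {d1, d2, d4, d6, d7, d8, d10, d11, d12} = {d2, d4, d7, d10, d11, d12}
… ∩ ⟦cracked⟧ = {d2, d4, d7, d10, d11, d12} ∩ {d2, d3, d4, d7, d8, d9, d11, d12} = {d2, d4, d7, d11, d12}
So ⟦cracked ball which reflected d9⟧ = {d2, d4, d7, d11, d12}.

{d2, d4, d7, d11, d12}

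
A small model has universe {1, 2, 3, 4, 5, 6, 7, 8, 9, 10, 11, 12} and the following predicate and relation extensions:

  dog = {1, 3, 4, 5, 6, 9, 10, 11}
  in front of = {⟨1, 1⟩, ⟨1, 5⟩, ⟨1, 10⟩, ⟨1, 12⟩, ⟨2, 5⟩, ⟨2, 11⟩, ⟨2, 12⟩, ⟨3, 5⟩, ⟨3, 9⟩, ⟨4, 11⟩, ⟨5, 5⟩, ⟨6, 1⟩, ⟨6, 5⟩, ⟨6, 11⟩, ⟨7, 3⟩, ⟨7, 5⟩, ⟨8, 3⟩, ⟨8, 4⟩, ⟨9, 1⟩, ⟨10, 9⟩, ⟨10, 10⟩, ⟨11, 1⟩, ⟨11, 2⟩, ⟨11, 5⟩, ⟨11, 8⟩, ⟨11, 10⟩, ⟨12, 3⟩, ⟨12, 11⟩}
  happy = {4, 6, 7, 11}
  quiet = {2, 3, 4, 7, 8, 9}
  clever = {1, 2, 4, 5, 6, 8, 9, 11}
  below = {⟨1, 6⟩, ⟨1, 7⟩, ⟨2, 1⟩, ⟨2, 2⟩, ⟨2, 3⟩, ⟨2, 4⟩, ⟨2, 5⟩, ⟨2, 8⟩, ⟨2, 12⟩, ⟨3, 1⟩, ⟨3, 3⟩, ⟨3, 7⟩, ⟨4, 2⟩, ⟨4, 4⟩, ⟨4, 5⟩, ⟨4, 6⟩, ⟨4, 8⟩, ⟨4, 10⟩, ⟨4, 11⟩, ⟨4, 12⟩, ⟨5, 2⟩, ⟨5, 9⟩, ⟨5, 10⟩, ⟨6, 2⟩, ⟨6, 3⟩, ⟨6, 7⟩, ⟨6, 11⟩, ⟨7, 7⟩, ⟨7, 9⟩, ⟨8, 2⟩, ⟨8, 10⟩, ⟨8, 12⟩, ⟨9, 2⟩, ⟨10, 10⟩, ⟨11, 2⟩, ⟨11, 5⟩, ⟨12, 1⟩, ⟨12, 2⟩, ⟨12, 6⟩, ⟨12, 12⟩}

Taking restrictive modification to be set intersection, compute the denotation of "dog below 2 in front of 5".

⟦below 2⟧ = {x : ⟨x, 2⟩ ∈ ⟦below⟧} = {2, 4, 5, 6, 8, 9, 11, 12}
⟦in front of 5⟧ = {x : ⟨x, 5⟩ ∈ ⟦in front of⟧} = {1, 2, 3, 5, 6, 7, 11}
⟦dog⟧ = {1, 3, 4, 5, 6, 9, 10, 11}
… ∩ ⟦below 2⟧ = {1, 3, 4, 5, 6, 9, 10, 11} ∩ {2, 4, 5, 6, 8, 9, 11, 12} = {4, 5, 6, 9, 11}
… ∩ ⟦in front of 5⟧ = {4, 5, 6, 9, 11} ∩ {1, 2, 3, 5, 6, 7, 11} = {5, 6, 11}
So ⟦dog below 2 in front of 5⟧ = {5, 6, 11}.

{5, 6, 11}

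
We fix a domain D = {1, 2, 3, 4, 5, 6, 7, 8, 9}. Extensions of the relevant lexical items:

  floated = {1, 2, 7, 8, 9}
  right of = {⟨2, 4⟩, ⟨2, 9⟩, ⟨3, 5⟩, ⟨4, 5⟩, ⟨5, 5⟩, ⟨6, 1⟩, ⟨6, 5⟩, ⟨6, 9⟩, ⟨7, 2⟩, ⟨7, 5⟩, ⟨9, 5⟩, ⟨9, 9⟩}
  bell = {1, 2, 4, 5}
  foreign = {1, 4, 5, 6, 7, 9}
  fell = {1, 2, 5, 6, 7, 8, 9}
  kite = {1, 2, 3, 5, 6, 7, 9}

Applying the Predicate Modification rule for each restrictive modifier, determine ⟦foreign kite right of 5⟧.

⟦right of 5⟧ = {x : ⟨x, 5⟩ ∈ ⟦right of⟧} = {3, 4, 5, 6, 7, 9}
⟦kite⟧ = {1, 2, 3, 5, 6, 7, 9}
… ∩ ⟦right of 5⟧ = {1, 2, 3, 5, 6, 7, 9} ∩ {3, 4, 5, 6, 7, 9} = {3, 5, 6, 7, 9}
… ∩ ⟦foreign⟧ = {3, 5, 6, 7, 9} ∩ {1, 4, 5, 6, 7, 9} = {5, 6, 7, 9}
So ⟦foreign kite right of 5⟧ = {5, 6, 7, 9}.

{5, 6, 7, 9}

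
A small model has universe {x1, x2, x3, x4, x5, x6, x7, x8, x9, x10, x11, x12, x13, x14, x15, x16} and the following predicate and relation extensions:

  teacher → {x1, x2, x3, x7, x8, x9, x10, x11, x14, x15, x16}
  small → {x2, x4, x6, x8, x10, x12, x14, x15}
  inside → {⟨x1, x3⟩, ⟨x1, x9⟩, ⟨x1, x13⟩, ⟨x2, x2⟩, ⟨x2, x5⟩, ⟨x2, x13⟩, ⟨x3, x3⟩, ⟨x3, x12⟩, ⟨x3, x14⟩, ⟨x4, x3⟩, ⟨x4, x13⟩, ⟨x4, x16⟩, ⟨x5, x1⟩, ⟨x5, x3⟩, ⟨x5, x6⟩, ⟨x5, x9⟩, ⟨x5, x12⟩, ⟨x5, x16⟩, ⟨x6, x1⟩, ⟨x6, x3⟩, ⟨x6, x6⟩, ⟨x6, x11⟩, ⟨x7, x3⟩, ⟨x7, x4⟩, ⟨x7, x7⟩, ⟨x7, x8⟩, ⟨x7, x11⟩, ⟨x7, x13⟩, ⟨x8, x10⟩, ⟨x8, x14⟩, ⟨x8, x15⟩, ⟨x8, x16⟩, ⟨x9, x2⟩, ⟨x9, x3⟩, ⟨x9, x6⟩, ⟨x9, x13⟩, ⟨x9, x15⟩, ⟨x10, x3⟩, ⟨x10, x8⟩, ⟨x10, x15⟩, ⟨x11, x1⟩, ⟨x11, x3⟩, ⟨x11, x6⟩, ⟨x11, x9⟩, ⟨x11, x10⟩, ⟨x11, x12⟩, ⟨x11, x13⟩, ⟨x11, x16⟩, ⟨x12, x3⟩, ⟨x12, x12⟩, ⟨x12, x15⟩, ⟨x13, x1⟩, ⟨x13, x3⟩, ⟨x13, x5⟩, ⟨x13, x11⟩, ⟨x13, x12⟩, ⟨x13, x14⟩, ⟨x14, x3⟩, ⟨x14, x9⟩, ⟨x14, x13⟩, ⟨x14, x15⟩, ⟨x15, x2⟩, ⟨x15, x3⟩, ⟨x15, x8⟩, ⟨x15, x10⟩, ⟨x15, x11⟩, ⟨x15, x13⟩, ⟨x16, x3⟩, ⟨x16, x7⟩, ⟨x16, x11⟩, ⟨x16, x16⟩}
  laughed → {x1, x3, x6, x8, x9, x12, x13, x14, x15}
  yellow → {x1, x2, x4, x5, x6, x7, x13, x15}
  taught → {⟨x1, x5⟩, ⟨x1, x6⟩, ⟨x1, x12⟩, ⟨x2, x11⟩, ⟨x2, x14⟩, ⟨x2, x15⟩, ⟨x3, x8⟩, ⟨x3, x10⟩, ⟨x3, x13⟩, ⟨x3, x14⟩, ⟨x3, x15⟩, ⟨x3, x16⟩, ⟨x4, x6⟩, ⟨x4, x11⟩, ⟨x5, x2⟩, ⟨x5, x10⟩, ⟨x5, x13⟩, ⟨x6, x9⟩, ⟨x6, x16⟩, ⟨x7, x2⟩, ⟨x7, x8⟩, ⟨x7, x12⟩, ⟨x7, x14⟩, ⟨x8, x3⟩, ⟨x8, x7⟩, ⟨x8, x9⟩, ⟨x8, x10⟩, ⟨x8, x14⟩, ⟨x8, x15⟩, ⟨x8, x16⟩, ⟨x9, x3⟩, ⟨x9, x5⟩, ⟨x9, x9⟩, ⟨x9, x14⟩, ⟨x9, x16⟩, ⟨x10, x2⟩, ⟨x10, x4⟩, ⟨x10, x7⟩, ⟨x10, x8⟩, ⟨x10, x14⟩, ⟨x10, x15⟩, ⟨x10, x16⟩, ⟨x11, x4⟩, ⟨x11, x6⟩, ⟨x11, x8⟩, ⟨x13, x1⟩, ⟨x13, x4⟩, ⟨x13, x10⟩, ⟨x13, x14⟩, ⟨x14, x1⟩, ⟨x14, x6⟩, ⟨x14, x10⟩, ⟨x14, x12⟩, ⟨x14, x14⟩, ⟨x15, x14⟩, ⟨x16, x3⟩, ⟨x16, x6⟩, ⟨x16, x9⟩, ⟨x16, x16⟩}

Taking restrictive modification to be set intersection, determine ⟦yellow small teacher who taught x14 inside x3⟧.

⟦who taught x14⟧ = {x : ⟨x, x14⟩ ∈ ⟦taught⟧} = {x2, x3, x7, x8, x9, x10, x13, x14, x15}
⟦inside x3⟧ = {x : ⟨x, x3⟩ ∈ ⟦inside⟧} = {x1, x3, x4, x5, x6, x7, x9, x10, x11, x12, x13, x14, x15, x16}
⟦teacher⟧ = {x1, x2, x3, x7, x8, x9, x10, x11, x14, x15, x16}
… ∩ ⟦who taught x14⟧ = {x1, x2, x3, x7, x8, x9, x10, x11, x14, x15, x16} ∩ {x2, x3, x7, x8, x9, x10, x13, x14, x15} = {x2, x3, x7, x8, x9, x10, x14, x15}
… ∩ ⟦inside x3⟧ = {x2, x3, x7, x8, x9, x10, x14, x15} ∩ {x1, x3, x4, x5, x6, x7, x9, x10, x11, x12, x13, x14, x15, x16} = {x3, x7, x9, x10, x14, x15}
… ∩ ⟦yellow⟧ = {x3, x7, x9, x10, x14, x15} ∩ {x1, x2, x4, x5, x6, x7, x13, x15} = {x7, x15}
… ∩ ⟦small⟧ = {x7, x15} ∩ {x2, x4, x6, x8, x10, x12, x14, x15} = {x15}
So ⟦yellow small teacher who taught x14 inside x3⟧ = {x15}.

{x15}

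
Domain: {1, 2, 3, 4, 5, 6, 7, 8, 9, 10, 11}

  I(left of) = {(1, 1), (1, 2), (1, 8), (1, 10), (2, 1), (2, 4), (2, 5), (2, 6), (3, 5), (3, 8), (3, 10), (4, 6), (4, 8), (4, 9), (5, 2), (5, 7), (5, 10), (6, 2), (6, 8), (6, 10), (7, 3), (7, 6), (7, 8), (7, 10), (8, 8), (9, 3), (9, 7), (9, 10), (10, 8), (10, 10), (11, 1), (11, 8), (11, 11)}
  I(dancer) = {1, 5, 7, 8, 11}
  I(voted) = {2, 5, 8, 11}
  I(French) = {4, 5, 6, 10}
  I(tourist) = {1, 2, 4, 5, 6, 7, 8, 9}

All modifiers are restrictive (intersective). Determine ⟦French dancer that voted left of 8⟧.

⟦that voted⟧ = ⟦voted⟧ = {2, 5, 8, 11}
⟦left of 8⟧ = {x : ⟨x, 8⟩ ∈ ⟦left of⟧} = {1, 3, 4, 6, 7, 8, 10, 11}
⟦dancer⟧ = {1, 5, 7, 8, 11}
… ∩ ⟦that voted⟧ = {1, 5, 7, 8, 11} ∩ {2, 5, 8, 11} = {5, 8, 11}
… ∩ ⟦left of 8⟧ = {5, 8, 11} ∩ {1, 3, 4, 6, 7, 8, 10, 11} = {8, 11}
… ∩ ⟦French⟧ = {8, 11} ∩ {4, 5, 6, 10} = ∅
So ⟦French dancer that voted left of 8⟧ = ∅.

∅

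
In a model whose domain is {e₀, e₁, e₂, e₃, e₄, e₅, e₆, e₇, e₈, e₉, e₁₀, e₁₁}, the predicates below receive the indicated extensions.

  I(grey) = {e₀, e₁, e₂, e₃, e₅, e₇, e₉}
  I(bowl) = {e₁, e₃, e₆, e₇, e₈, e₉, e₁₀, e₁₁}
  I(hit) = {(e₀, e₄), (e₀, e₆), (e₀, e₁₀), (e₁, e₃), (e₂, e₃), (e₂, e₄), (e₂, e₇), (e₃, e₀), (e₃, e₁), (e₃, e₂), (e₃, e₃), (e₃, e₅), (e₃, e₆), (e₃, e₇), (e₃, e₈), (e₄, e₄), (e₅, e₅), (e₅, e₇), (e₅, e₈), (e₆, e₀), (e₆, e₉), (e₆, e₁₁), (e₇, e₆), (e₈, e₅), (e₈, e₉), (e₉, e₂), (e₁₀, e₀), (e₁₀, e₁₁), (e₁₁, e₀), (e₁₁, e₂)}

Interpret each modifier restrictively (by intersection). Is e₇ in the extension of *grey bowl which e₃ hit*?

yes

⟦which e₃ hit⟧ = {x : ⟨e₃, x⟩ ∈ ⟦hit⟧} = {e₀, e₁, e₂, e₃, e₅, e₆, e₇, e₈}
⟦bowl⟧ = {e₁, e₃, e₆, e₇, e₈, e₉, e₁₀, e₁₁}
… ∩ ⟦which e₃ hit⟧ = {e₁, e₃, e₆, e₇, e₈, e₉, e₁₀, e₁₁} ∩ {e₀, e₁, e₂, e₃, e₅, e₆, e₇, e₈} = {e₁, e₃, e₆, e₇, e₈}
… ∩ ⟦grey⟧ = {e₁, e₃, e₆, e₇, e₈} ∩ {e₀, e₁, e₂, e₃, e₅, e₇, e₉} = {e₁, e₃, e₇}
⟦grey bowl which e₃ hit⟧ = {e₁, e₃, e₇}; e₇ ∈ this set.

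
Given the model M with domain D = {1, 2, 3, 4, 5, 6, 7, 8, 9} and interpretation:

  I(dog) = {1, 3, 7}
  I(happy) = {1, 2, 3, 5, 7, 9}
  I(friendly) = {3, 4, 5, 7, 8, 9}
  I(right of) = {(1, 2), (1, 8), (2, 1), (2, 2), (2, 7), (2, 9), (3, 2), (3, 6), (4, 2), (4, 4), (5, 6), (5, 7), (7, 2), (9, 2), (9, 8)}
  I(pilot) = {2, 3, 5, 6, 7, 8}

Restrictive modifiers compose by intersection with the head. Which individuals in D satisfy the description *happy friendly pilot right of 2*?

{3, 7}

⟦right of 2⟧ = {x : ⟨x, 2⟩ ∈ ⟦right of⟧} = {1, 2, 3, 4, 7, 9}
⟦pilot⟧ = {2, 3, 5, 6, 7, 8}
… ∩ ⟦right of 2⟧ = {2, 3, 5, 6, 7, 8} ∩ {1, 2, 3, 4, 7, 9} = {2, 3, 7}
… ∩ ⟦happy⟧ = {2, 3, 7} ∩ {1, 2, 3, 5, 7, 9} = {2, 3, 7}
… ∩ ⟦friendly⟧ = {2, 3, 7} ∩ {3, 4, 5, 7, 8, 9} = {3, 7}
So ⟦happy friendly pilot right of 2⟧ = {3, 7}.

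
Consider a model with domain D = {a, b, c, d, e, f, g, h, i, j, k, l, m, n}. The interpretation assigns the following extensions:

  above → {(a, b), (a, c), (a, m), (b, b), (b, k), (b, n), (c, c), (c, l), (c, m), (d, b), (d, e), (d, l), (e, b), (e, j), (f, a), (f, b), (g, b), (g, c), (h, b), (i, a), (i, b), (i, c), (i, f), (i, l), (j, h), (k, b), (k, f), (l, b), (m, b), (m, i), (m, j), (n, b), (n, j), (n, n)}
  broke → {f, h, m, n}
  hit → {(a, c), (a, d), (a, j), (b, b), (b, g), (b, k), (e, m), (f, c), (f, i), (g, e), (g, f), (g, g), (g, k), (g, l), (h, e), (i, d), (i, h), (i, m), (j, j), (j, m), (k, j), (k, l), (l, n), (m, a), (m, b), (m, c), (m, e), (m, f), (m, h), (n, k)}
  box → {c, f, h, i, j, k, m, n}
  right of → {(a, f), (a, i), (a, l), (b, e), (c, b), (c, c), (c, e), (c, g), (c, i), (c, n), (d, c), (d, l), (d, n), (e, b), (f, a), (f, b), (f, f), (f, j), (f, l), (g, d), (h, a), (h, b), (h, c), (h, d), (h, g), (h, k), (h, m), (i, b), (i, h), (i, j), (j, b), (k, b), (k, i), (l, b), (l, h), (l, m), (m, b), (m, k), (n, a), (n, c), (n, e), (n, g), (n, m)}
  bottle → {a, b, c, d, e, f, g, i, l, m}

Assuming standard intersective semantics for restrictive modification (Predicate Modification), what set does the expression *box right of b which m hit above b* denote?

{f, h}

⟦right of b⟧ = {x : ⟨x, b⟩ ∈ ⟦right of⟧} = {c, e, f, h, i, j, k, l, m}
⟦which m hit⟧ = {x : ⟨m, x⟩ ∈ ⟦hit⟧} = {a, b, c, e, f, h}
⟦above b⟧ = {x : ⟨x, b⟩ ∈ ⟦above⟧} = {a, b, d, e, f, g, h, i, k, l, m, n}
⟦box⟧ = {c, f, h, i, j, k, m, n}
… ∩ ⟦right of b⟧ = {c, f, h, i, j, k, m, n} ∩ {c, e, f, h, i, j, k, l, m} = {c, f, h, i, j, k, m}
… ∩ ⟦which m hit⟧ = {c, f, h, i, j, k, m} ∩ {a, b, c, e, f, h} = {c, f, h}
… ∩ ⟦above b⟧ = {c, f, h} ∩ {a, b, d, e, f, g, h, i, k, l, m, n} = {f, h}
So ⟦box right of b which m hit above b⟧ = {f, h}.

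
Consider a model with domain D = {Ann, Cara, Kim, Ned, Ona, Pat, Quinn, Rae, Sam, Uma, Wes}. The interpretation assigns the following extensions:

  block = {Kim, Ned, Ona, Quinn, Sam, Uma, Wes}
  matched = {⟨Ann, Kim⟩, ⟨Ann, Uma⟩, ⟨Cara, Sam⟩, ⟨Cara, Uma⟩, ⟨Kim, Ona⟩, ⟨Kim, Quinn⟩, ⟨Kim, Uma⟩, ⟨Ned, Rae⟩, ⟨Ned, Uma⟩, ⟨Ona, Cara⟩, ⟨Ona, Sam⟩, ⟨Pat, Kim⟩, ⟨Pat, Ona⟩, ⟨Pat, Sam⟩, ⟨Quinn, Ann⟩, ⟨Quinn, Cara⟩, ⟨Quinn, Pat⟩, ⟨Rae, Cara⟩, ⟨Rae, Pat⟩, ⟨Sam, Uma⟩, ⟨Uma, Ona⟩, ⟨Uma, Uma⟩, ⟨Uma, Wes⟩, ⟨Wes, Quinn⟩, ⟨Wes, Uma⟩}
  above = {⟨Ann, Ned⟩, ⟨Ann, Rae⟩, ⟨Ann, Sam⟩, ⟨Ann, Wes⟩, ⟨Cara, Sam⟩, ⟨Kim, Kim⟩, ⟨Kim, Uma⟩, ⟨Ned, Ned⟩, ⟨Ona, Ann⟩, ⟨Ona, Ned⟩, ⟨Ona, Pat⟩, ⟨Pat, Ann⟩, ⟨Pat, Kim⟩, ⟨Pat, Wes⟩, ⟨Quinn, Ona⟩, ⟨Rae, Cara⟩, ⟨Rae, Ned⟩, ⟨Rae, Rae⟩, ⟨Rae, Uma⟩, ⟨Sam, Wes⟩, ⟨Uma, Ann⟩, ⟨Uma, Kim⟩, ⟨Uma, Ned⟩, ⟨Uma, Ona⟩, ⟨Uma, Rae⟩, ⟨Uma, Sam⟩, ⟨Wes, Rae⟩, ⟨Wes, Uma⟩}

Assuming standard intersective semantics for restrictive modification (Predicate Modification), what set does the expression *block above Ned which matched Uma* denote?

⟦above Ned⟧ = {x : ⟨x, Ned⟩ ∈ ⟦above⟧} = {Ann, Ned, Ona, Rae, Uma}
⟦which matched Uma⟧ = {x : ⟨x, Uma⟩ ∈ ⟦matched⟧} = {Ann, Cara, Kim, Ned, Sam, Uma, Wes}
⟦block⟧ = {Kim, Ned, Ona, Quinn, Sam, Uma, Wes}
… ∩ ⟦above Ned⟧ = {Kim, Ned, Ona, Quinn, Sam, Uma, Wes} ∩ {Ann, Ned, Ona, Rae, Uma} = {Ned, Ona, Uma}
… ∩ ⟦which matched Uma⟧ = {Ned, Ona, Uma} ∩ {Ann, Cara, Kim, Ned, Sam, Uma, Wes} = {Ned, Uma}
So ⟦block above Ned which matched Uma⟧ = {Ned, Uma}.

{Ned, Uma}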